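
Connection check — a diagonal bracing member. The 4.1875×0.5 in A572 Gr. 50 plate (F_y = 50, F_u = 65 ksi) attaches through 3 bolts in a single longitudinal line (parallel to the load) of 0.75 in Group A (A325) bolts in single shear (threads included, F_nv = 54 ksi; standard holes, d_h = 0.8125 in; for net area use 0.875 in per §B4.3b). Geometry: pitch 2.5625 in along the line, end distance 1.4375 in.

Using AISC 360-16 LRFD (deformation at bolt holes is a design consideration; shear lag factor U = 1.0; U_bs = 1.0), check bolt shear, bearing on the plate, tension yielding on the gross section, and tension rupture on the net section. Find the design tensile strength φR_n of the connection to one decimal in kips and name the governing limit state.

Bolt shear: A_b = π(0.75)²/4 = 0.44179 in². φR_n = 0.75 × 54 × 0.44179 × 3 × 1 = 53.7 kips.
Bearing (0.5 in plate, F_u = 65 ksi): end bolts L_c = 1.4375 − 0.8125/2 = 1.03125, R_n = min(1.2×1.03125×0.5×65, 2.4×0.75×0.5×65) = 40.219 kips/bolt; interior L_c = 2.5625 − 0.8125 = 1.75, R_n = 58.5 kips/bolt. φR_n = 0.75 × (1×40.219 + 2×58.5) = 117.9 kips.
Tension yield (gross): A_g = 4.1875×0.5 = 2.0938 in². φR_n = 0.90 × 50 × 2.0938 = 94.2 kips.
Tension rupture (net): A_n = (4.1875 − 1×0.875)×0.5 = 1.6563 in² (U = 1.0, A_e = A_n). φR_n = 0.75 × 65 × 1.6563 = 80.7 kips.
Governing: min(53.7, 117.9, 94.2, 80.7) = 53.7 kips → bolt shear.

53.7 kips (bolt shear governs)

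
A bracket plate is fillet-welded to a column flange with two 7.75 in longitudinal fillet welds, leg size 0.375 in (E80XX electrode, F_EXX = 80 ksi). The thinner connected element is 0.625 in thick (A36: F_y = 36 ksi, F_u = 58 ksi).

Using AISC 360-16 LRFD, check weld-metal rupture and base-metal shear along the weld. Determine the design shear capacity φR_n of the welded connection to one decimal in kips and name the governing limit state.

147.9 kips (weld metal governs)

Weld metal: throat = 0.707×0.375 = 0.26513 in, L = 2×7.75 = 15.5 in. φR_n = 0.75 × 0.6 × 80 × 0.26513 × 15.5 = 147.9 kips.
Base metal shear (0.625 in plate): yield φR_n = 1.0×0.6×36×0.625×15.5 = 209.3 kips; rupture φR_n = 0.75×0.6×58×0.625×15.5 = 252.8 kips; take 209.3 kips (yield).
Governing: min(147.9, 209.3) = 147.9 kips → weld metal.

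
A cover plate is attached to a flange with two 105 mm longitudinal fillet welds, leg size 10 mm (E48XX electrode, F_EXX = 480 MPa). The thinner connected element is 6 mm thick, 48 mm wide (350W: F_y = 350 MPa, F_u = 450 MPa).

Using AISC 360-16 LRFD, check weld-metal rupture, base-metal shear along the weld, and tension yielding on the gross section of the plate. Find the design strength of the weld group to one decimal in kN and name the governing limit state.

Weld metal: throat = 0.707×10 = 7.07 mm, L = 2×105 = 210 mm. φR_n = 0.75 × 0.6 × 480 × 7.07 × 210 = 320.7 kN.
Base metal shear (6 mm plate): yield φR_n = 1.0×0.6×350×6×210 = 264.6 kN; rupture φR_n = 0.75×0.6×450×6×210 = 255.2 kN; take 255.2 kN (rupture).
Tension yield (gross): A_g = 48×6 = 288 mm². φR_n = 0.90 × 350 × 288 = 90.7 kN.
Governing: min(320.7, 255.2, 90.7) = 90.7 kN → gross-section yield.

90.7 kN (gross-section yield governs)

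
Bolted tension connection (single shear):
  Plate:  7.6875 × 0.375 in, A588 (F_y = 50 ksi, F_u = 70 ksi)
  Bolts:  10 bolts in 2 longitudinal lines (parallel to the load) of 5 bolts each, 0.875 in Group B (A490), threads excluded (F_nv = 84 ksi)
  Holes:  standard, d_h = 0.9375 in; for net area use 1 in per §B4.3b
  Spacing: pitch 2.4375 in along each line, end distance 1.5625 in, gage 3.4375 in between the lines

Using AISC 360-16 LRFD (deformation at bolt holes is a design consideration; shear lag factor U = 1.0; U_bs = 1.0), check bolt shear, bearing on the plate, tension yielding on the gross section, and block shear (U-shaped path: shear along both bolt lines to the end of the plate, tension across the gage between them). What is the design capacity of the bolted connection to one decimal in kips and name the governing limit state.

129.7 kips (gross-section yield governs)

Bolt shear: A_b = π(0.875)²/4 = 0.60132 in². φR_n = 0.75 × 84 × 0.60132 × 10 × 1 = 378.8 kips.
Bearing (0.375 in plate, F_u = 70 ksi): end bolts L_c = 1.5625 − 0.9375/2 = 1.09375, R_n = min(1.2×1.09375×0.375×70, 2.4×0.875×0.375×70) = 34.453 kips/bolt; interior L_c = 2.4375 − 0.9375 = 1.5, R_n = 47.25 kips/bolt. φR_n = 0.75 × (2×34.453 + 8×47.25) = 335.2 kips.
Tension yield (gross): A_g = 7.6875×0.375 = 2.8828 in². φR_n = 0.90 × 50 × 2.8828 = 129.7 kips.
Block shear: shear path 2×[1.5625+4×2.4375] = 2×11.3125 in, A_gv = 8.4844, A_nv = 2×(11.3125 − 4.5×1)×0.375 = 5.1094 in²; tension across gage: (3.4375 − 1×1)×0.375 = 0.91406 in². R_n = min(0.6×70×5.1094, 0.6×50×8.4844) + 1.0×70×0.91406 = min(214.59, 254.53) + 63.984 = 278.57 kips. φR_n = 0.75 × 278.57 = 208.9 kips.
Governing: min(378.8, 335.2, 129.7, 208.9) = 129.7 kips → gross-section yield.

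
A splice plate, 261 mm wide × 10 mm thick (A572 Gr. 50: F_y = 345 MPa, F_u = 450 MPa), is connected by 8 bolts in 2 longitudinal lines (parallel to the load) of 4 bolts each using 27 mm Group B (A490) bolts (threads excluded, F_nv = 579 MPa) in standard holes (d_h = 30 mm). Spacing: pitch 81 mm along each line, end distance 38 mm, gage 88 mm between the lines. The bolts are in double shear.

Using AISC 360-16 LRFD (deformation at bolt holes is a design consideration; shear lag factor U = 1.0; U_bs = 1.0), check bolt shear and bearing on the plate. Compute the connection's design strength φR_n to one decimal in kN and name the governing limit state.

1425.6 kN (bearing governs)

Bolt shear: A_b = π(27)²/4 = 572.56 mm². φR_n = 0.75 × 579 × 572.56 × 8 × 2 = 3978.1 kN.
Bearing (10 mm plate, F_u = 450 MPa): end bolts L_c = 38 − 30/2 = 23, R_n = min(1.2×23×10×450, 2.4×27×10×450) = 124.2 kN/bolt; interior L_c = 81 − 30 = 51, R_n = 275.4 kN/bolt. φR_n = 0.75 × (2×124.2 + 6×275.4) = 1425.6 kN.
Governing: min(3978.1, 1425.6) = 1425.6 kN → bearing.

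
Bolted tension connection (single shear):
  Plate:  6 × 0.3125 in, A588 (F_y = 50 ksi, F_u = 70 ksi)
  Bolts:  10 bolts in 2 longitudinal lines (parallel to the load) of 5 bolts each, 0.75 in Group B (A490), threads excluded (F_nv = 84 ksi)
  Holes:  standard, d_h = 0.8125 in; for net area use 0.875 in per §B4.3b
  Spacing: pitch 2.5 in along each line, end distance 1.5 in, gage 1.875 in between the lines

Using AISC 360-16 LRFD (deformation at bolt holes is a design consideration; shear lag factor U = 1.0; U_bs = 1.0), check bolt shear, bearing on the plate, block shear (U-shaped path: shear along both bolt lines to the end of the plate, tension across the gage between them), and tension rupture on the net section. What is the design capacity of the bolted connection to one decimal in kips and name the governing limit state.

69.7 kips (net-section rupture governs)

Bolt shear: A_b = π(0.75)²/4 = 0.44179 in². φR_n = 0.75 × 84 × 0.44179 × 10 × 1 = 278.3 kips.
Bearing (0.3125 in plate, F_u = 70 ksi): end bolts L_c = 1.5 − 0.8125/2 = 1.09375, R_n = min(1.2×1.09375×0.3125×70, 2.4×0.75×0.3125×70) = 28.711 kips/bolt; interior L_c = 2.5 − 0.8125 = 1.6875, R_n = 39.375 kips/bolt. φR_n = 0.75 × (2×28.711 + 8×39.375) = 279.3 kips.
Block shear: shear path 2×[1.5+4×2.5] = 2×11.5 in, A_gv = 7.1875, A_nv = 2×(11.5 − 4.5×0.875)×0.3125 = 4.7266 in²; tension across gage: (1.875 − 1×0.875)×0.3125 = 0.3125 in². R_n = min(0.6×70×4.7266, 0.6×50×7.1875) + 1.0×70×0.3125 = min(198.52, 215.63) + 21.875 = 220.4 kips. φR_n = 0.75 × 220.4 = 165.3 kips.
Tension rupture (net): A_n = (6 − 2×0.875)×0.3125 = 1.3281 in² (U = 1.0, A_e = A_n). φR_n = 0.75 × 70 × 1.3281 = 69.7 kips.
Governing: min(278.3, 279.3, 165.3, 69.7) = 69.7 kips → net-section rupture.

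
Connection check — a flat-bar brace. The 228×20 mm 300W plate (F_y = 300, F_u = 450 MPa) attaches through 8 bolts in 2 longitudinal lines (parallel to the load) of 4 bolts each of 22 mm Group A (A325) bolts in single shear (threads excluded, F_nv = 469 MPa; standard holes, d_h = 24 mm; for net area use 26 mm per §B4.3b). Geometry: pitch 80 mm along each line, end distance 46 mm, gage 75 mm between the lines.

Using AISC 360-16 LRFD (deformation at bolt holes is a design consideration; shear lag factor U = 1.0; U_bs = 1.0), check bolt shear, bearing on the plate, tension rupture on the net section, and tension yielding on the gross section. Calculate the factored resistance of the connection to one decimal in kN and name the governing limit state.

1069.7 kN (bolt shear governs)

Bolt shear: A_b = π(22)²/4 = 380.13 mm². φR_n = 0.75 × 469 × 380.13 × 8 × 1 = 1069.7 kN.
Bearing (20 mm plate, F_u = 450 MPa): end bolts L_c = 46 − 24/2 = 34, R_n = min(1.2×34×20×450, 2.4×22×20×450) = 367.2 kN/bolt; interior L_c = 80 − 24 = 56, R_n = 475.2 kN/bolt. φR_n = 0.75 × (2×367.2 + 6×475.2) = 2689.2 kN.
Tension rupture (net): A_n = (228 − 2×26)×20 = 3520 mm² (U = 1.0, A_e = A_n). φR_n = 0.75 × 450 × 3520 = 1188.0 kN.
Tension yield (gross): A_g = 228×20 = 4560 mm². φR_n = 0.90 × 300 × 4560 = 1231.2 kN.
Governing: min(1069.7, 2689.2, 1188.0, 1231.2) = 1069.7 kN → bolt shear.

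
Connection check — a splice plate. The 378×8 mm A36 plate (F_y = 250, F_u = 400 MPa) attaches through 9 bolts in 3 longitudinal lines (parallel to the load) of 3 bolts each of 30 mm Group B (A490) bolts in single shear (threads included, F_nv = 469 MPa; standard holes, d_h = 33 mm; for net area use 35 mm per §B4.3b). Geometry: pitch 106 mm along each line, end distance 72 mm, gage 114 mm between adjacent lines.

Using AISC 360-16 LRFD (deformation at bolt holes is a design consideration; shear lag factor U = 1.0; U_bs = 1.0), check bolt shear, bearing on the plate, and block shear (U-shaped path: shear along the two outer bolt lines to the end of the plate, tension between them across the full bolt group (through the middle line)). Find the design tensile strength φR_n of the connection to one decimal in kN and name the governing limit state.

890.4 kN (block shear governs)

Bolt shear: A_b = π(30)²/4 = 706.86 mm². φR_n = 0.75 × 469 × 706.86 × 9 × 1 = 2237.7 kN.
Bearing (8 mm plate, F_u = 400 MPa): end bolts L_c = 72 − 33/2 = 55.5, R_n = min(1.2×55.5×8×400, 2.4×30×8×400) = 213.12 kN/bolt; interior L_c = 106 − 33 = 73, R_n = 230.4 kN/bolt. φR_n = 0.75 × (3×213.12 + 6×230.4) = 1516.3 kN.
Block shear: shear path 2×[72+2×106] = 2×284 mm, A_gv = 4544, A_nv = 2×(284 − 2.5×35)×8 = 3144 mm²; tension across gage: (228 − 2×35)×8 = 1264 mm². R_n = min(0.6×400×3144, 0.6×250×4544) + 1.0×400×1264 = min(754.56, 681.6) + 505.6 = 1187.2 kN. φR_n = 0.75 × 1187.2 = 890.4 kN.
Governing: min(2237.7, 1516.3, 890.4) = 890.4 kN → block shear.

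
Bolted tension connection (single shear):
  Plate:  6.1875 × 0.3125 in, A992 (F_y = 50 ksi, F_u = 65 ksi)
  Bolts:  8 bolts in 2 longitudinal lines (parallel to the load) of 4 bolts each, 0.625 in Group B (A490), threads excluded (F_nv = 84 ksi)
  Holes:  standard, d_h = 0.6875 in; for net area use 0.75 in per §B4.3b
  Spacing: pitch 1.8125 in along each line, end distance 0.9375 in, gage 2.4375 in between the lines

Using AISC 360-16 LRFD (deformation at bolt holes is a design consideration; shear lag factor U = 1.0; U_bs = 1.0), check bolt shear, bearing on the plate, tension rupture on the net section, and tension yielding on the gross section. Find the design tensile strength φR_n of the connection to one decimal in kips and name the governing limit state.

71.4 kips (net-section rupture governs)

Bolt shear: A_b = π(0.625)²/4 = 0.3068 in². φR_n = 0.75 × 84 × 0.3068 × 8 × 1 = 154.6 kips.
Bearing (0.3125 in plate, F_u = 65 ksi): end bolts L_c = 0.9375 − 0.6875/2 = 0.59375, R_n = min(1.2×0.59375×0.3125×65, 2.4×0.625×0.3125×65) = 14.473 kips/bolt; interior L_c = 1.8125 − 0.6875 = 1.125, R_n = 27.422 kips/bolt. φR_n = 0.75 × (2×14.473 + 6×27.422) = 145.1 kips.
Tension rupture (net): A_n = (6.1875 − 2×0.75)×0.3125 = 1.4648 in² (U = 1.0, A_e = A_n). φR_n = 0.75 × 65 × 1.4648 = 71.4 kips.
Tension yield (gross): A_g = 6.1875×0.3125 = 1.9336 in². φR_n = 0.90 × 50 × 1.9336 = 87.0 kips.
Governing: min(154.6, 145.1, 71.4, 87.0) = 71.4 kips → net-section rupture.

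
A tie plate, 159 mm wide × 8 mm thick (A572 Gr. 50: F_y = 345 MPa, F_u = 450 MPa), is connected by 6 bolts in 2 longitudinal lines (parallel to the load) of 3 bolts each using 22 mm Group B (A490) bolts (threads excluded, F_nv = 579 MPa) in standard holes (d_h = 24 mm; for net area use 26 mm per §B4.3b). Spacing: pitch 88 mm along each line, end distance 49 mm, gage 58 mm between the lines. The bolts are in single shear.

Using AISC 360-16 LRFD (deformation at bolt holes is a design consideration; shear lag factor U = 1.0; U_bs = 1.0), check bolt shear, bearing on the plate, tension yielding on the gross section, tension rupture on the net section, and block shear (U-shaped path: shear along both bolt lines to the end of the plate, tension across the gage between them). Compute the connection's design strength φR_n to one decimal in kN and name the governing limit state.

288.9 kN (net-section rupture governs)

Bolt shear: A_b = π(22)²/4 = 380.13 mm². φR_n = 0.75 × 579 × 380.13 × 6 × 1 = 990.4 kN.
Bearing (8 mm plate, F_u = 450 MPa): end bolts L_c = 49 − 24/2 = 37, R_n = min(1.2×37×8×450, 2.4×22×8×450) = 159.84 kN/bolt; interior L_c = 88 − 24 = 64, R_n = 190.08 kN/bolt. φR_n = 0.75 × (2×159.84 + 4×190.08) = 810.0 kN.
Tension yield (gross): A_g = 159×8 = 1272 mm². φR_n = 0.90 × 345 × 1272 = 395.0 kN.
Tension rupture (net): A_n = (159 − 2×26)×8 = 856 mm² (U = 1.0, A_e = A_n). φR_n = 0.75 × 450 × 856 = 288.9 kN.
Block shear: shear path 2×[49+2×88] = 2×225 mm, A_gv = 3600, A_nv = 2×(225 − 2.5×26)×8 = 2560 mm²; tension across gage: (58 − 1×26)×8 = 256 mm². R_n = min(0.6×450×2560, 0.6×345×3600) + 1.0×450×256 = min(691.2, 745.2) + 115.2 = 806.4 kN. φR_n = 0.75 × 806.4 = 604.8 kN.
Governing: min(990.4, 810.0, 395.0, 288.9, 604.8) = 288.9 kN → net-section rupture.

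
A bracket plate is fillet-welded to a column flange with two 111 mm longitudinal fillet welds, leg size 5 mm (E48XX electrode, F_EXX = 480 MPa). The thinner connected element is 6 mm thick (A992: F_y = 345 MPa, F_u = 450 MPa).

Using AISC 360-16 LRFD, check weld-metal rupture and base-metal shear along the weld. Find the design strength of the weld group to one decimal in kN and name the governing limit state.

Weld metal: throat = 0.707×5 = 3.535 mm, L = 2×111 = 222 mm. φR_n = 0.75 × 0.6 × 480 × 3.535 × 222 = 169.5 kN.
Base metal shear (6 mm plate): yield φR_n = 1.0×0.6×345×6×222 = 275.7 kN; rupture φR_n = 0.75×0.6×450×6×222 = 269.7 kN; take 269.7 kN (rupture).
Governing: min(169.5, 269.7) = 169.5 kN → weld metal.

169.5 kN (weld metal governs)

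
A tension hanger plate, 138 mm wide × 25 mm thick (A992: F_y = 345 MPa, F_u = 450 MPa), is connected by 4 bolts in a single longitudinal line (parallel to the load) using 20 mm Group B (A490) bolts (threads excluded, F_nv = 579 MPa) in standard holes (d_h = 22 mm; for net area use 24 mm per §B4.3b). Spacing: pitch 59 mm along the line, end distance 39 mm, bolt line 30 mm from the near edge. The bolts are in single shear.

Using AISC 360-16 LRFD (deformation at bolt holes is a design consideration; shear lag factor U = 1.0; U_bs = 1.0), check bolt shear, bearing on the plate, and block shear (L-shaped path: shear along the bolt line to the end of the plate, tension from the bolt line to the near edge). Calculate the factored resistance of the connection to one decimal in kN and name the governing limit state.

545.7 kN (bolt shear governs)

Bolt shear: A_b = π(20)²/4 = 314.16 mm². φR_n = 0.75 × 579 × 314.16 × 4 × 1 = 545.7 kN.
Bearing (25 mm plate, F_u = 450 MPa): end bolts L_c = 39 − 22/2 = 28, R_n = min(1.2×28×25×450, 2.4×20×25×450) = 378 kN/bolt; interior L_c = 59 − 22 = 37, R_n = 499.5 kN/bolt. φR_n = 0.75 × (1×378 + 3×499.5) = 1407.4 kN.
Block shear: shear path 1×[39+3×59] = 1×216 mm, A_gv = 5400, A_nv = 1×(216 − 3.5×24)×25 = 3300 mm²; tension to near edge: (30 − 0.5×24)×25 = 450 mm². R_n = min(0.6×450×3300, 0.6×345×5400) + 1.0×450×450 = min(891, 1117.8) + 202.5 = 1093.5 kN. φR_n = 0.75 × 1093.5 = 820.1 kN.
Governing: min(545.7, 1407.4, 820.1) = 545.7 kN → bolt shear.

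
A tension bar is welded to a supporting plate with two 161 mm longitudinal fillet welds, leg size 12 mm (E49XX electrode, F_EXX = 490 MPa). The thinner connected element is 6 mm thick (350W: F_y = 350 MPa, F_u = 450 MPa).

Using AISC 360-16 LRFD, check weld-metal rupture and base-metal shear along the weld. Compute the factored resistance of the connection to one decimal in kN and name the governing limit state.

Weld metal: throat = 0.707×12 = 8.484 mm, L = 2×161 = 322 mm. φR_n = 0.75 × 0.6 × 490 × 8.484 × 322 = 602.4 kN.
Base metal shear (6 mm plate): yield φR_n = 1.0×0.6×350×6×322 = 405.7 kN; rupture φR_n = 0.75×0.6×450×6×322 = 391.2 kN; take 391.2 kN (rupture).
Governing: min(602.4, 391.2) = 391.2 kN → base-metal shear.

391.2 kN (base-metal shear governs)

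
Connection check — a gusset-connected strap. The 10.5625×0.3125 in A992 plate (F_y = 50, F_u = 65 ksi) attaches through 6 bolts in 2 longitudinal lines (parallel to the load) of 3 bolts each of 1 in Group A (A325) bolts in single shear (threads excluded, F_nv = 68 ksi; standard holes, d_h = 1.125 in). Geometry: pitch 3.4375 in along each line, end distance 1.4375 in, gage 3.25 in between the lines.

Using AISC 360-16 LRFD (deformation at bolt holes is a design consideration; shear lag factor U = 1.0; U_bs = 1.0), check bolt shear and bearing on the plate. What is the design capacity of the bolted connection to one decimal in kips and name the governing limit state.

178.2 kips (bearing governs)

Bolt shear: A_b = π(1)²/4 = 0.7854 in². φR_n = 0.75 × 68 × 0.7854 × 6 × 1 = 240.3 kips.
Bearing (0.3125 in plate, F_u = 65 ksi): end bolts L_c = 1.4375 − 1.125/2 = 0.875, R_n = min(1.2×0.875×0.3125×65, 2.4×1×0.3125×65) = 21.328 kips/bolt; interior L_c = 3.4375 − 1.125 = 2.3125, R_n = 48.75 kips/bolt. φR_n = 0.75 × (2×21.328 + 4×48.75) = 178.2 kips.
Governing: min(240.3, 178.2) = 178.2 kips → bearing.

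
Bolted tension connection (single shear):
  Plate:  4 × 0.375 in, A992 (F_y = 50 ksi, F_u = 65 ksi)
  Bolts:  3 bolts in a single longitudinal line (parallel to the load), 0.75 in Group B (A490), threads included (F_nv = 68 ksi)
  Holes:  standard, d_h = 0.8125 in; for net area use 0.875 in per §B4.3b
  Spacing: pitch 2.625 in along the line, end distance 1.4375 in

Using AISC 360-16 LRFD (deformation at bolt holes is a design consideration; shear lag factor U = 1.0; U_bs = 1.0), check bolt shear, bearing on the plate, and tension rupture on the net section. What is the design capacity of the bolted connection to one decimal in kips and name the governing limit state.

Bolt shear: A_b = π(0.75)²/4 = 0.44179 in². φR_n = 0.75 × 68 × 0.44179 × 3 × 1 = 67.6 kips.
Bearing (0.375 in plate, F_u = 65 ksi): end bolts L_c = 1.4375 − 0.8125/2 = 1.03125, R_n = min(1.2×1.03125×0.375×65, 2.4×0.75×0.375×65) = 30.164 kips/bolt; interior L_c = 2.625 − 0.8125 = 1.8125, R_n = 43.875 kips/bolt. φR_n = 0.75 × (1×30.164 + 2×43.875) = 88.4 kips.
Tension rupture (net): A_n = (4 − 1×0.875)×0.375 = 1.1719 in² (U = 1.0, A_e = A_n). φR_n = 0.75 × 65 × 1.1719 = 57.1 kips.
Governing: min(67.6, 88.4, 57.1) = 57.1 kips → net-section rupture.

57.1 kips (net-section rupture governs)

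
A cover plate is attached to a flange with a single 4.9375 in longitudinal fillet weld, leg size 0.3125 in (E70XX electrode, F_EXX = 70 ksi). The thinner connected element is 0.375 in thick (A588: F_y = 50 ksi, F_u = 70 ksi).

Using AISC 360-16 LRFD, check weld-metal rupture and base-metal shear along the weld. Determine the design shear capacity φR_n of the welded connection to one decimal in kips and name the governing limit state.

Weld metal: throat = 0.707×0.3125 = 0.22094 in, L = 4.9375 in. φR_n = 0.75 × 0.6 × 70 × 0.22094 × 4.9375 = 34.4 kips.
Base metal shear (0.375 in plate): yield φR_n = 1.0×0.6×50×0.375×4.9375 = 55.5 kips; rupture φR_n = 0.75×0.6×70×0.375×4.9375 = 58.3 kips; take 55.5 kips (yield).
Governing: min(34.4, 55.5) = 34.4 kips → weld metal.

34.4 kips (weld metal governs)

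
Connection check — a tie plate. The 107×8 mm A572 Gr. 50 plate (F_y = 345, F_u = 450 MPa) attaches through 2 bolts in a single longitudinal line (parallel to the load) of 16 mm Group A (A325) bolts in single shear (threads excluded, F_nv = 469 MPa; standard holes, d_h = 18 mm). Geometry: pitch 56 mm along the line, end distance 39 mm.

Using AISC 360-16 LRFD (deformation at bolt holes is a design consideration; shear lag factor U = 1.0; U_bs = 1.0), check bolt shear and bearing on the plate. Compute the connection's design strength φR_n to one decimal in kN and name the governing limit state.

Bolt shear: A_b = π(16)²/4 = 201.06 mm². φR_n = 0.75 × 469 × 201.06 × 2 × 1 = 141.4 kN.
Bearing (8 mm plate, F_u = 450 MPa): end bolts L_c = 39 − 18/2 = 30, R_n = min(1.2×30×8×450, 2.4×16×8×450) = 129.6 kN/bolt; interior L_c = 56 − 18 = 38, R_n = 138.24 kN/bolt. φR_n = 0.75 × (1×129.6 + 1×138.24) = 200.9 kN.
Governing: min(141.4, 200.9) = 141.4 kN → bolt shear.

141.4 kN (bolt shear governs)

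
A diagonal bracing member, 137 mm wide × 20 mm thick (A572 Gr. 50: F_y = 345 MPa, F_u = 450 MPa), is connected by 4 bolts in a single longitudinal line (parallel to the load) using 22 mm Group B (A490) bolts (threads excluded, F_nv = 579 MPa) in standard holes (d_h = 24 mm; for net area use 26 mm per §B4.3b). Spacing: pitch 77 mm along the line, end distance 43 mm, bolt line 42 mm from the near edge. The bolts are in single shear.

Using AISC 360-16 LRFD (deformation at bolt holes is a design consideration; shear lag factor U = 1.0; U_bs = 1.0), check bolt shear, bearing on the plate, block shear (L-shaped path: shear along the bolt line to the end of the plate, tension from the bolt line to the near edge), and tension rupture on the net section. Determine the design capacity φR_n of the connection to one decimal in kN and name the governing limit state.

Bolt shear: A_b = π(22)²/4 = 380.13 mm². φR_n = 0.75 × 579 × 380.13 × 4 × 1 = 660.3 kN.
Bearing (20 mm plate, F_u = 450 MPa): end bolts L_c = 43 − 24/2 = 31, R_n = min(1.2×31×20×450, 2.4×22×20×450) = 334.8 kN/bolt; interior L_c = 77 − 24 = 53, R_n = 475.2 kN/bolt. φR_n = 0.75 × (1×334.8 + 3×475.2) = 1320.3 kN.
Block shear: shear path 1×[43+3×77] = 1×274 mm, A_gv = 5480, A_nv = 1×(274 − 3.5×26)×20 = 3660 mm²; tension to near edge: (42 − 0.5×26)×20 = 580 mm². R_n = min(0.6×450×3660, 0.6×345×5480) + 1.0×450×580 = min(988.2, 1134.4) + 261 = 1249.2 kN. φR_n = 0.75 × 1249.2 = 936.9 kN.
Tension rupture (net): A_n = (137 − 1×26)×20 = 2220 mm² (U = 1.0, A_e = A_n). φR_n = 0.75 × 450 × 2220 = 749.3 kN.
Governing: min(660.3, 1320.3, 936.9, 749.3) = 660.3 kN → bolt shear.

660.3 kN (bolt shear governs)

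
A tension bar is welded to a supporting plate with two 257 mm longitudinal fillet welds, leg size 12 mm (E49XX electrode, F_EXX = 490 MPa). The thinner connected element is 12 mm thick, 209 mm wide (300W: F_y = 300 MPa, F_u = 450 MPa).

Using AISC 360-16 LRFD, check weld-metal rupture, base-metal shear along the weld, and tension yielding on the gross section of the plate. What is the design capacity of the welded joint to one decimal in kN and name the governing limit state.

677.2 kN (gross-section yield governs)

Weld metal: throat = 0.707×12 = 8.484 mm, L = 2×257 = 514 mm. φR_n = 0.75 × 0.6 × 490 × 8.484 × 514 = 961.6 kN.
Base metal shear (12 mm plate): yield φR_n = 1.0×0.6×300×12×514 = 1110.2 kN; rupture φR_n = 0.75×0.6×450×12×514 = 1249.0 kN; take 1110.2 kN (yield).
Tension yield (gross): A_g = 209×12 = 2508 mm². φR_n = 0.90 × 300 × 2508 = 677.2 kN.
Governing: min(961.6, 1110.2, 677.2) = 677.2 kN → gross-section yield.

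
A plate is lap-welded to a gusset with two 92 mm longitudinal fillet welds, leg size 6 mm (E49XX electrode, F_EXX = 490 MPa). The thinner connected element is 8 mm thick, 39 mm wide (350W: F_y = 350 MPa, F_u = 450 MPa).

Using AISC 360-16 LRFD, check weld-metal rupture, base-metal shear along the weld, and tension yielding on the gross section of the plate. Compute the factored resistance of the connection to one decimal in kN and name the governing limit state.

Weld metal: throat = 0.707×6 = 4.242 mm, L = 2×92 = 184 mm. φR_n = 0.75 × 0.6 × 490 × 4.242 × 184 = 172.1 kN.
Base metal shear (8 mm plate): yield φR_n = 1.0×0.6×350×8×184 = 309.1 kN; rupture φR_n = 0.75×0.6×450×8×184 = 298.1 kN; take 298.1 kN (rupture).
Tension yield (gross): A_g = 39×8 = 312 mm². φR_n = 0.90 × 350 × 312 = 98.3 kN.
Governing: min(172.1, 298.1, 98.3) = 98.3 kN → gross-section yield.

98.3 kN (gross-section yield governs)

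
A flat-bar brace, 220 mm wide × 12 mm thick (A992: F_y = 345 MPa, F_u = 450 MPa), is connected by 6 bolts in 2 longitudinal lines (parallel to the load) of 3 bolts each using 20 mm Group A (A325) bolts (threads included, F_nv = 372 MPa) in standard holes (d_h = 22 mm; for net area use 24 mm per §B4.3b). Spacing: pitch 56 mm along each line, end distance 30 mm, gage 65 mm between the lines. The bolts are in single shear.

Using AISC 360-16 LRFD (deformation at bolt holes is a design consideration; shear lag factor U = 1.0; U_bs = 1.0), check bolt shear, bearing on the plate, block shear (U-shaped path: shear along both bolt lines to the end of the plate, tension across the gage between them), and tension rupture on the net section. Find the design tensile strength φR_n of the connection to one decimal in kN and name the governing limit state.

Bolt shear: A_b = π(20)²/4 = 314.16 mm². φR_n = 0.75 × 372 × 314.16 × 6 × 1 = 525.9 kN.
Bearing (12 mm plate, F_u = 450 MPa): end bolts L_c = 30 − 22/2 = 19, R_n = min(1.2×19×12×450, 2.4×20×12×450) = 123.12 kN/bolt; interior L_c = 56 − 22 = 34, R_n = 220.32 kN/bolt. φR_n = 0.75 × (2×123.12 + 4×220.32) = 845.6 kN.
Block shear: shear path 2×[30+2×56] = 2×142 mm, A_gv = 3408, A_nv = 2×(142 − 2.5×24)×12 = 1968 mm²; tension across gage: (65 − 1×24)×12 = 492 mm². R_n = min(0.6×450×1968, 0.6×345×3408) + 1.0×450×492 = min(531.36, 705.46) + 221.4 = 752.76 kN. φR_n = 0.75 × 752.76 = 564.6 kN.
Tension rupture (net): A_n = (220 − 2×24)×12 = 2064 mm² (U = 1.0, A_e = A_n). φR_n = 0.75 × 450 × 2064 = 696.6 kN.
Governing: min(525.9, 845.6, 564.6, 696.6) = 525.9 kN → bolt shear.

525.9 kN (bolt shear governs)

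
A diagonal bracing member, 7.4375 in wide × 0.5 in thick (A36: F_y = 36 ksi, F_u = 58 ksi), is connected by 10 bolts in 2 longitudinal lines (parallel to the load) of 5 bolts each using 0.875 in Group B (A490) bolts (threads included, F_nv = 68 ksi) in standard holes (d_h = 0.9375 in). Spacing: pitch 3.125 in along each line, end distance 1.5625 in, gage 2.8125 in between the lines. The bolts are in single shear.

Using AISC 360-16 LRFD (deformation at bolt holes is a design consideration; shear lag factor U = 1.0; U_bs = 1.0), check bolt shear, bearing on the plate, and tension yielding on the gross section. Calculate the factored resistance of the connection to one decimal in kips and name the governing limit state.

Bolt shear: A_b = π(0.875)²/4 = 0.60132 in². φR_n = 0.75 × 68 × 0.60132 × 10 × 1 = 306.7 kips.
Bearing (0.5 in plate, F_u = 58 ksi): end bolts L_c = 1.5625 − 0.9375/2 = 1.09375, R_n = min(1.2×1.09375×0.5×58, 2.4×0.875×0.5×58) = 38.063 kips/bolt; interior L_c = 3.125 − 0.9375 = 2.1875, R_n = 60.9 kips/bolt. φR_n = 0.75 × (2×38.063 + 8×60.9) = 422.5 kips.
Tension yield (gross): A_g = 7.4375×0.5 = 3.7188 in². φR_n = 0.90 × 36 × 3.7188 = 120.5 kips.
Governing: min(306.7, 422.5, 120.5) = 120.5 kips → gross-section yield.

120.5 kips (gross-section yield governs)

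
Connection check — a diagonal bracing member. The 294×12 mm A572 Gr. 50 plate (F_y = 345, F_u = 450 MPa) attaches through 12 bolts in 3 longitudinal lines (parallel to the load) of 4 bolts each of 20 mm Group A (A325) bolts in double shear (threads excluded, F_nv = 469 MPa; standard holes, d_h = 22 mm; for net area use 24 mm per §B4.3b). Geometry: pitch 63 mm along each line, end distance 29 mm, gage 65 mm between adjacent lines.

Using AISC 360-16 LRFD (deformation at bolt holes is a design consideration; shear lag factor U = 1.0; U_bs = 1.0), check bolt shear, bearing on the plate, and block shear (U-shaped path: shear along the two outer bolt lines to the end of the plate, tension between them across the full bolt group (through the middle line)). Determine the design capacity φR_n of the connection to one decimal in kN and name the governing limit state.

983.3 kN (block shear governs)

Bolt shear: A_b = π(20)²/4 = 314.16 mm². φR_n = 0.75 × 469 × 314.16 × 12 × 2 = 2652.1 kN.
Bearing (12 mm plate, F_u = 450 MPa): end bolts L_c = 29 − 22/2 = 18, R_n = min(1.2×18×12×450, 2.4×20×12×450) = 116.64 kN/bolt; interior L_c = 63 − 22 = 41, R_n = 259.2 kN/bolt. φR_n = 0.75 × (3×116.64 + 9×259.2) = 2012.0 kN.
Block shear: shear path 2×[29+3×63] = 2×218 mm, A_gv = 5232, A_nv = 2×(218 − 3.5×24)×12 = 3216 mm²; tension across gage: (130 − 2×24)×12 = 984 mm². R_n = min(0.6×450×3216, 0.6×345×5232) + 1.0×450×984 = min(868.32, 1083) + 442.8 = 1311.1 kN. φR_n = 0.75 × 1311.1 = 983.3 kN.
Governing: min(2652.1, 2012.0, 983.3) = 983.3 kN → block shear.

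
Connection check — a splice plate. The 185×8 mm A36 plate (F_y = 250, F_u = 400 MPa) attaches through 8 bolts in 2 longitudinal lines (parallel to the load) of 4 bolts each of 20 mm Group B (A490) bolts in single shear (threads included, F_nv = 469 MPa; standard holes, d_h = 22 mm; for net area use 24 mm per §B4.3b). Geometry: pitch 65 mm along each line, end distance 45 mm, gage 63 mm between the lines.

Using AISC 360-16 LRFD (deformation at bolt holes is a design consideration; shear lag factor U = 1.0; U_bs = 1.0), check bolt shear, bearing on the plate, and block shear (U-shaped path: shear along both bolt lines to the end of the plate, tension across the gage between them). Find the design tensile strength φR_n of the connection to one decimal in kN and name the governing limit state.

Bolt shear: A_b = π(20)²/4 = 314.16 mm². φR_n = 0.75 × 469 × 314.16 × 8 × 1 = 884.0 kN.
Bearing (8 mm plate, F_u = 400 MPa): end bolts L_c = 45 − 22/2 = 34, R_n = min(1.2×34×8×400, 2.4×20×8×400) = 130.56 kN/bolt; interior L_c = 65 − 22 = 43, R_n = 153.6 kN/bolt. φR_n = 0.75 × (2×130.56 + 6×153.6) = 887.0 kN.
Block shear: shear path 2×[45+3×65] = 2×240 mm, A_gv = 3840, A_nv = 2×(240 − 3.5×24)×8 = 2496 mm²; tension across gage: (63 − 1×24)×8 = 312 mm². R_n = min(0.6×400×2496, 0.6×250×3840) + 1.0×400×312 = min(599.04, 576) + 124.8 = 700.8 kN. φR_n = 0.75 × 700.8 = 525.6 kN.
Governing: min(884.0, 887.0, 525.6) = 525.6 kN → block shear.

525.6 kN (block shear governs)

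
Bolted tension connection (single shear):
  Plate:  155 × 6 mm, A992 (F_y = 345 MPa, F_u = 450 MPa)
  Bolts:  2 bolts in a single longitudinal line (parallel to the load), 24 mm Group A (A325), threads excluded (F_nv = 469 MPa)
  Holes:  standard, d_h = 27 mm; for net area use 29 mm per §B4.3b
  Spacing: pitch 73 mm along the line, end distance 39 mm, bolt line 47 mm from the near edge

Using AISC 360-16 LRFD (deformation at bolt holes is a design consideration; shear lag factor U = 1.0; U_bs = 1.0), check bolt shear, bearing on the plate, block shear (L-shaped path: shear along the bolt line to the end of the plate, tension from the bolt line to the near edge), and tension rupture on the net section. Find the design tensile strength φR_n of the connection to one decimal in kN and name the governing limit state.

Bolt shear: A_b = π(24)²/4 = 452.39 mm². φR_n = 0.75 × 469 × 452.39 × 2 × 1 = 318.3 kN.
Bearing (6 mm plate, F_u = 450 MPa): end bolts L_c = 39 − 27/2 = 25.5, R_n = min(1.2×25.5×6×450, 2.4×24×6×450) = 82.62 kN/bolt; interior L_c = 73 − 27 = 46, R_n = 149.04 kN/bolt. φR_n = 0.75 × (1×82.62 + 1×149.04) = 173.7 kN.
Block shear: shear path 1×[39+1×73] = 1×112 mm, A_gv = 672, A_nv = 1×(112 − 1.5×29)×6 = 411 mm²; tension to near edge: (47 − 0.5×29)×6 = 195 mm². R_n = min(0.6×450×411, 0.6×345×672) + 1.0×450×195 = min(110.97, 139.1) + 87.75 = 198.72 kN. φR_n = 0.75 × 198.72 = 149.0 kN.
Tension rupture (net): A_n = (155 − 1×29)×6 = 756 mm² (U = 1.0, A_e = A_n). φR_n = 0.75 × 450 × 756 = 255.2 kN.
Governing: min(318.3, 173.7, 149.0, 255.2) = 149.0 kN → block shear.

149.0 kN (block shear governs)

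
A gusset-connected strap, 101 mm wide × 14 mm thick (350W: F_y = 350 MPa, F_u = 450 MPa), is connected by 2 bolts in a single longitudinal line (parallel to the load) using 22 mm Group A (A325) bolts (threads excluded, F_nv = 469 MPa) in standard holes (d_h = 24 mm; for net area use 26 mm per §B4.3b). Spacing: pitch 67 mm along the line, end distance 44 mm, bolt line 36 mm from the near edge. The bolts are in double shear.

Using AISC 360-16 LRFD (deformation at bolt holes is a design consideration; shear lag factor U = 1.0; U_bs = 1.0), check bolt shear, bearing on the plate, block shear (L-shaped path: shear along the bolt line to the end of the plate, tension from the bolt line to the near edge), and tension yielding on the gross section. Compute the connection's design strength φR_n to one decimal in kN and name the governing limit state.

Bolt shear: A_b = π(22)²/4 = 380.13 mm². φR_n = 0.75 × 469 × 380.13 × 2 × 2 = 534.8 kN.
Bearing (14 mm plate, F_u = 450 MPa): end bolts L_c = 44 − 24/2 = 32, R_n = min(1.2×32×14×450, 2.4×22×14×450) = 241.92 kN/bolt; interior L_c = 67 − 24 = 43, R_n = 325.08 kN/bolt. φR_n = 0.75 × (1×241.92 + 1×325.08) = 425.3 kN.
Block shear: shear path 1×[44+1×67] = 1×111 mm, A_gv = 1554, A_nv = 1×(111 − 1.5×26)×14 = 1008 mm²; tension to near edge: (36 − 0.5×26)×14 = 322 mm². R_n = min(0.6×450×1008, 0.6×350×1554) + 1.0×450×322 = min(272.16, 326.34) + 144.9 = 417.06 kN. φR_n = 0.75 × 417.06 = 312.8 kN.
Tension yield (gross): A_g = 101×14 = 1414 mm². φR_n = 0.90 × 350 × 1414 = 445.4 kN.
Governing: min(534.8, 425.3, 312.8, 445.4) = 312.8 kN → block shear.

312.8 kN (block shear governs)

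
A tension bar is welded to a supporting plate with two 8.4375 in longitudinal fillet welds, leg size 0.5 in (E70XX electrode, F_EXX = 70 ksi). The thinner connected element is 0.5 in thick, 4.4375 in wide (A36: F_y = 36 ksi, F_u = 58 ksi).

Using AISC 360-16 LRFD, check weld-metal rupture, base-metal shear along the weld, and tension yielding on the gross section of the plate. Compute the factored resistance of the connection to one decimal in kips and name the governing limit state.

Weld metal: throat = 0.707×0.5 = 0.3535 in, L = 2×8.4375 = 16.875 in. φR_n = 0.75 × 0.6 × 70 × 0.3535 × 16.875 = 187.9 kips.
Base metal shear (0.5 in plate): yield φR_n = 1.0×0.6×36×0.5×16.875 = 182.3 kips; rupture φR_n = 0.75×0.6×58×0.5×16.875 = 220.2 kips; take 182.3 kips (yield).
Tension yield (gross): A_g = 4.4375×0.5 = 2.2188 in². φR_n = 0.90 × 36 × 2.2188 = 71.9 kips.
Governing: min(187.9, 182.3, 71.9) = 71.9 kips → gross-section yield.

71.9 kips (gross-section yield governs)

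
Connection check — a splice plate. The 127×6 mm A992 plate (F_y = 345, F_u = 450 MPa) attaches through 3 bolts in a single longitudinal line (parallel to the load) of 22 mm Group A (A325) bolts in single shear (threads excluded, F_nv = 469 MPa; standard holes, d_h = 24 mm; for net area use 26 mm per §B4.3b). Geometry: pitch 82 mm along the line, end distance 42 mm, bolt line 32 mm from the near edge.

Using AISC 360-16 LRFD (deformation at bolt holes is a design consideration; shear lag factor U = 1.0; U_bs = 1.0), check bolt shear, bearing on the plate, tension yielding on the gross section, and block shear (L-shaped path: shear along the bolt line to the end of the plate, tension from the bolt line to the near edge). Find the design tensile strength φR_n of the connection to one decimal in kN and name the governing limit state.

Bolt shear: A_b = π(22)²/4 = 380.13 mm². φR_n = 0.75 × 469 × 380.13 × 3 × 1 = 401.1 kN.
Bearing (6 mm plate, F_u = 450 MPa): end bolts L_c = 42 − 24/2 = 30, R_n = min(1.2×30×6×450, 2.4×22×6×450) = 97.2 kN/bolt; interior L_c = 82 − 24 = 58, R_n = 142.56 kN/bolt. φR_n = 0.75 × (1×97.2 + 2×142.56) = 286.7 kN.
Tension yield (gross): A_g = 127×6 = 762 mm². φR_n = 0.90 × 345 × 762 = 236.6 kN.
Block shear: shear path 1×[42+2×82] = 1×206 mm, A_gv = 1236, A_nv = 1×(206 − 2.5×26)×6 = 846 mm²; tension to near edge: (32 − 0.5×26)×6 = 114 mm². R_n = min(0.6×450×846, 0.6×345×1236) + 1.0×450×114 = min(228.42, 255.85) + 51.3 = 279.72 kN. φR_n = 0.75 × 279.72 = 209.8 kN.
Governing: min(401.1, 286.7, 236.6, 209.8) = 209.8 kN → block shear.

209.8 kN (block shear governs)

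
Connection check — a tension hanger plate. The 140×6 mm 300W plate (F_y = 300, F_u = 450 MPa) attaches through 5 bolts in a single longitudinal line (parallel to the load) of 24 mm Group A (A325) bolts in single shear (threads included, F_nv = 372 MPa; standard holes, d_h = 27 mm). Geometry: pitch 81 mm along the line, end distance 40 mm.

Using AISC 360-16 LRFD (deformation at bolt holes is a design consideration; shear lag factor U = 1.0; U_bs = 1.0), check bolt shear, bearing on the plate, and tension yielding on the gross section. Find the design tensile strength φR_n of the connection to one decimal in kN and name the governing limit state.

226.8 kN (gross-section yield governs)

Bolt shear: A_b = π(24)²/4 = 452.39 mm². φR_n = 0.75 × 372 × 452.39 × 5 × 1 = 631.1 kN.
Bearing (6 mm plate, F_u = 450 MPa): end bolts L_c = 40 − 27/2 = 26.5, R_n = min(1.2×26.5×6×450, 2.4×24×6×450) = 85.86 kN/bolt; interior L_c = 81 − 27 = 54, R_n = 155.52 kN/bolt. φR_n = 0.75 × (1×85.86 + 4×155.52) = 531.0 kN.
Tension yield (gross): A_g = 140×6 = 840 mm². φR_n = 0.90 × 300 × 840 = 226.8 kN.
Governing: min(631.1, 531.0, 226.8) = 226.8 kN → gross-section yield.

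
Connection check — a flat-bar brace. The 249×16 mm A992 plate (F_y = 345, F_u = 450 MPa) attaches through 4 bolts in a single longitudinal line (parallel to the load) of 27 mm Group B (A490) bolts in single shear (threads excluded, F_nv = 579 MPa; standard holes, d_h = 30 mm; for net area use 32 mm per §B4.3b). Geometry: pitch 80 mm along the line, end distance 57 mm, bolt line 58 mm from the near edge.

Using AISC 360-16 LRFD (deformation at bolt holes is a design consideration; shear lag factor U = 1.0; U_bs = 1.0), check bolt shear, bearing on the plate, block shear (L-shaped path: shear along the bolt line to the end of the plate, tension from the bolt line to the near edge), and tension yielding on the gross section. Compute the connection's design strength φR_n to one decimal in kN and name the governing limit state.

Bolt shear: A_b = π(27)²/4 = 572.56 mm². φR_n = 0.75 × 579 × 572.56 × 4 × 1 = 994.5 kN.
Bearing (16 mm plate, F_u = 450 MPa): end bolts L_c = 57 − 30/2 = 42, R_n = min(1.2×42×16×450, 2.4×27×16×450) = 362.88 kN/bolt; interior L_c = 80 − 30 = 50, R_n = 432 kN/bolt. φR_n = 0.75 × (1×362.88 + 3×432) = 1244.2 kN.
Block shear: shear path 1×[57+3×80] = 1×297 mm, A_gv = 4752, A_nv = 1×(297 − 3.5×32)×16 = 2960 mm²; tension to near edge: (58 − 0.5×32)×16 = 672 mm². R_n = min(0.6×450×2960, 0.6×345×4752) + 1.0×450×672 = min(799.2, 983.66) + 302.4 = 1101.6 kN. φR_n = 0.75 × 1101.6 = 826.2 kN.
Tension yield (gross): A_g = 249×16 = 3984 mm². φR_n = 0.90 × 345 × 3984 = 1237.0 kN.
Governing: min(994.5, 1244.2, 826.2, 1237.0) = 826.2 kN → block shear.

826.2 kN (block shear governs)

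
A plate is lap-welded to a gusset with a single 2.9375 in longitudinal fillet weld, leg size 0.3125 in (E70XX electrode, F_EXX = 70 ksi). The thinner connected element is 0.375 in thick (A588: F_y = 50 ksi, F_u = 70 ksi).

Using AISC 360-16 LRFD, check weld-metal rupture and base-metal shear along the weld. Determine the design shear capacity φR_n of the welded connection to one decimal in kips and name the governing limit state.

20.4 kips (weld metal governs)

Weld metal: throat = 0.707×0.3125 = 0.22094 in, L = 2.9375 in. φR_n = 0.75 × 0.6 × 70 × 0.22094 × 2.9375 = 20.4 kips.
Base metal shear (0.375 in plate): yield φR_n = 1.0×0.6×50×0.375×2.9375 = 33.0 kips; rupture φR_n = 0.75×0.6×70×0.375×2.9375 = 34.7 kips; take 33.0 kips (yield).
Governing: min(20.4, 33.0) = 20.4 kips → weld metal.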